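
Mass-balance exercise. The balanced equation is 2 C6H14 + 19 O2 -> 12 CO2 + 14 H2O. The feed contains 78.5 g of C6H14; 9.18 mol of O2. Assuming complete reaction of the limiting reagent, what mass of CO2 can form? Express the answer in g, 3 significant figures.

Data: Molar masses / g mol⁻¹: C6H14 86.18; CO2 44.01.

n(C6H14) = 78.50 / 86.18 = 0.9109 mol
n(O2) = 9.180 mol
n/ν for C6H14 = 0.9109/2 = 0.4555
n/ν for O2 = 9.180/19 = 0.4832
Smallest n/ν is C6H14 → limiting reagent.
n(CO2) = (12/2) × 0.9109 = 5.465 mol
mass = 5.465 × 44.01 = 240.5 g

241 g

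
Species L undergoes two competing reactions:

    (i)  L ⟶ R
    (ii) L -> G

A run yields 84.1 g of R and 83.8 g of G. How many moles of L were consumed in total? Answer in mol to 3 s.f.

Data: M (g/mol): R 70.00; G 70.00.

n(R) = 84.1 / 70.00 = 1.201 mol
n(G) = 83.8 / 70.00 = 1.197 mol
n(L) via (i) = (1/1)×1.201 = 1.201 mol
n(L) via (ii) = (1/1)×1.197 = 1.197 mol
total n(L) = 1.201 + 1.197 = 2.398 mol

2.40 mol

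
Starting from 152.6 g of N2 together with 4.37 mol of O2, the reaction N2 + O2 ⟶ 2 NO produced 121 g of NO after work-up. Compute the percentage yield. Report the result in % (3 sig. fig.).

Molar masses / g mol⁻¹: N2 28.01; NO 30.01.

n(N2) = 152.6 / 28.01 = 5.448 mol
n(O2) = 4.370 mol
n/ν → N2: 5.448, O2: 4.370; O2 is limiting.
theoretical n(NO) = (2/1) × 4.370 = 8.740 mol → 262.3 g
% yield = 121 / 262.3 × 100 = 46.13 %

46.1 %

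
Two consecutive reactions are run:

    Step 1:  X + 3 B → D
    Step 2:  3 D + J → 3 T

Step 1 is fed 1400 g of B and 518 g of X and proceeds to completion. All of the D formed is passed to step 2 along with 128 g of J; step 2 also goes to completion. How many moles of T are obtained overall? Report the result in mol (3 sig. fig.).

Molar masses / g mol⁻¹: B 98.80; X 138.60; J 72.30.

Step 1:
n(B) = 1400 / 98.80 = 14.17 mol
n(X) = 518.0 / 138.60 = 3.737 mol
n/ν → B: 4.723, X: 3.737; X is limiting.
n(D) produced = (1/1) × 3.737 = 3.737 mol
Step 2:
n(D) available = 3.737 mol
n(J) = 128.0 / 72.30 = 1.770 mol
n/ν → D: 1.246, J: 1.770; D is limiting.
n(T) = (3/3) × 3.737 = 3.737 mol

3.74 mol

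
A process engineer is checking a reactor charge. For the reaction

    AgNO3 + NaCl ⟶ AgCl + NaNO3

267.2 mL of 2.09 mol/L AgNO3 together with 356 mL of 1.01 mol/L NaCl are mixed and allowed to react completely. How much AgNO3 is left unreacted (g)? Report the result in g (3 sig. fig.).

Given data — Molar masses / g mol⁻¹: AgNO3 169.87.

n(AgNO3) = 2.09 × 267.2/1000 = 0.5584 mol
n(NaCl) = 1.01 × 356.0/1000 = 0.3596 mol
n/ν → AgNO3: 0.5584, NaCl: 0.3596; NaCl is limiting.
AgNO3 consumed = (1/1) × 0.3596 = 0.3596 mol
AgNO3 remaining = 0.5584 − 0.3596 = 0.1988 mol
mass = 0.1988 × 169.87 = 33.77 g

33.8 g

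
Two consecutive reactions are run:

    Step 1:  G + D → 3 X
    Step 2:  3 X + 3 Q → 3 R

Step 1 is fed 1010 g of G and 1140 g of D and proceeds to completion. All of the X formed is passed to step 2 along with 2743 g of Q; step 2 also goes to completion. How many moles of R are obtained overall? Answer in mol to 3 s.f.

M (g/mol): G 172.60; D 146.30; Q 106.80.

Step 1:
n(G) = 1010 / 172.60 = 5.852 mol
n(D) = 1140 / 146.30 = 7.792 mol
n/ν for G = 5.852/1 = 5.852
n/ν for D = 7.792/1 = 7.792
Smallest n/ν is G → limiting reagent.
n(X) produced = (3/1) × 5.852 = 17.56 mol
Step 2:
n(X) available = 17.56 mol
n(Q) = 2743 / 106.80 = 25.68 mol
n/ν for X = 17.56/3 = 5.853
n/ν for Q = 25.68/3 = 8.560
Smallest n/ν is X → limiting reagent.
n(R) = (3/3) × 17.56 = 17.56 mol

17.6 mol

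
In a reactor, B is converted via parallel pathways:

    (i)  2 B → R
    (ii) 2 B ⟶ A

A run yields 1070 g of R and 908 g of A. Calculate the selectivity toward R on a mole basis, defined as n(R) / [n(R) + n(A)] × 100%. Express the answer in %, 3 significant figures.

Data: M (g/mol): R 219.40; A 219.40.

54.1 %

n(R) = 1070 / 219.40 = 4.877 mol
n(A) = 908 / 219.40 = 4.139 mol
selectivity = 4.877/(4.877+4.139) × 100 = 54.09 %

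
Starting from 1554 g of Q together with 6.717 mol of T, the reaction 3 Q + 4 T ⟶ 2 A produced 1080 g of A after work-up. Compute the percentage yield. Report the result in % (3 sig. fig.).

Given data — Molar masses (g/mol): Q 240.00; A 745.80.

43.1 %

n(Q) = 1554 / 240.00 = 6.475 mol
n(T) = 6.717 mol
n/ν for Q = 6.475/3 = 2.158
n/ν for T = 6.717/4 = 1.679
Smallest n/ν is T → limiting reagent.
theoretical n(A) = (2/4) × 6.717 = 3.359 mol → 2505 g
% yield = 1080 / 2505 × 100 = 43.11 %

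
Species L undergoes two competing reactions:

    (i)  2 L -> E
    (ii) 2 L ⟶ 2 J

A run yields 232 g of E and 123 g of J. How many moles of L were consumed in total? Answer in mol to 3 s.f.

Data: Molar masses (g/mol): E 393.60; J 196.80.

n(E) = 232 / 393.60 = 0.5894 mol
n(J) = 123 / 196.80 = 0.6250 mol
n(L) via (i) = (2/1)×0.5894 = 1.179 mol
n(L) via (ii) = (2/2)×0.6250 = 0.6250 mol
total n(L) = 1.179 + 0.6250 = 1.804 mol

1.80 mol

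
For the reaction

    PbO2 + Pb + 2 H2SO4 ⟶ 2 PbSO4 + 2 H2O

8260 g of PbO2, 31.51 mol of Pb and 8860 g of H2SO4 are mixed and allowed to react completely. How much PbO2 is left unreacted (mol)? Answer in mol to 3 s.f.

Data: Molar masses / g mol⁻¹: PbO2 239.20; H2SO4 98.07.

n(PbO2) = 8260 / 239.20 = 34.53 mol
n(Pb) = 31.51 mol
n(H2SO4) = 8860 / 98.07 = 90.34 mol
n/ν → PbO2: 34.53, Pb: 31.51, H2SO4: 45.17; Pb is limiting.
PbO2 consumed = (1/1) × 31.51 = 31.51 mol
PbO2 remaining = 34.53 − 31.51 = 3.020 mol

3.02 mol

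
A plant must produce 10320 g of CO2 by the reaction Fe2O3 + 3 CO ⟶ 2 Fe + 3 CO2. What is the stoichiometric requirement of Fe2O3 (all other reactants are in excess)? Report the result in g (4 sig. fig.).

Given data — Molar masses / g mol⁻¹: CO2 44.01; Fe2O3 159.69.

12480 g

n(CO2) = 10320 / 44.01 = 234.5 mol
n(Fe2O3) = (1/3) × 234.5 = 78.17 mol
mass = 78.17 × 159.69 = 12480 g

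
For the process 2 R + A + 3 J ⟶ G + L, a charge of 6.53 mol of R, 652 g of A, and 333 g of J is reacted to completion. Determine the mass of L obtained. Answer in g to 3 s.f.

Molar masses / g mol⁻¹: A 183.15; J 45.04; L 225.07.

555 g

n(R) = 6.530 mol
n(A) = 652.0 / 183.15 = 3.560 mol
n(J) = 333.0 / 45.04 = 7.393 mol
n/ν → R: 3.265, A: 3.560, J: 2.464; J is limiting.
n(L) = (1/3) × 7.393 = 2.464 mol
mass = 2.464 × 225.07 = 554.6 g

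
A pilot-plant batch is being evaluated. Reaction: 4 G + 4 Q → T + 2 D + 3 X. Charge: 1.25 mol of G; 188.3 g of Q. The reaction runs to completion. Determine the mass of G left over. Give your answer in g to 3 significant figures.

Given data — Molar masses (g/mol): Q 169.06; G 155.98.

21.2 g

n(G) = 1.250 mol
n(Q) = 188.3 / 169.06 = 1.114 mol
n/ν for G = 1.250/4 = 0.3125
n/ν for Q = 1.114/4 = 0.2785
Smallest n/ν is Q → limiting reagent.
G consumed = (4/4) × 1.114 = 1.114 mol
G remaining = 1.250 − 1.114 = 0.1360 mol
mass = 0.1360 × 155.98 = 21.21 g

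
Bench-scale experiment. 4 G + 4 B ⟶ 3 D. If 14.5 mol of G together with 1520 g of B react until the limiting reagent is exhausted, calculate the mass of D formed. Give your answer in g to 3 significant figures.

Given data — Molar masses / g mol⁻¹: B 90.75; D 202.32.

n(G) = 14.50 mol
n(B) = 1520 / 90.75 = 16.75 mol
n/ν → G: 3.625, B: 4.188; G is limiting.
n(D) = (3/4) × 14.50 = 10.88 mol
mass = 10.88 × 202.32 = 2201 g

2200 g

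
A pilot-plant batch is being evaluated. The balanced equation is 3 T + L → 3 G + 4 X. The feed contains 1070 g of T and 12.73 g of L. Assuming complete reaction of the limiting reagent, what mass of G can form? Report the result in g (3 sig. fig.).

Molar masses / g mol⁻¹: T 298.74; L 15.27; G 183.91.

n(T) = 1070 / 298.74 = 3.582 mol
n(L) = 12.73 / 15.27 = 0.8337 mol
n/ν → T: 1.194, L: 0.8337; L is limiting.
n(G) = (3/1) × 0.8337 = 2.501 mol
mass = 2.501 × 183.91 = 460.0 g

460 g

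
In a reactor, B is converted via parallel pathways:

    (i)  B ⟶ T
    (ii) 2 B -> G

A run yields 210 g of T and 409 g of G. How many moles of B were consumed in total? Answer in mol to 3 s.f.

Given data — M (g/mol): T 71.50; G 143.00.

n(T) = 210 / 71.50 = 2.937 mol
n(G) = 409 / 143.00 = 2.860 mol
n(B) via (i) = (1/1)×2.937 = 2.937 mol
n(B) via (ii) = (2/1)×2.860 = 5.720 mol
total n(B) = 2.937 + 5.720 = 8.657 mol

8.66 mol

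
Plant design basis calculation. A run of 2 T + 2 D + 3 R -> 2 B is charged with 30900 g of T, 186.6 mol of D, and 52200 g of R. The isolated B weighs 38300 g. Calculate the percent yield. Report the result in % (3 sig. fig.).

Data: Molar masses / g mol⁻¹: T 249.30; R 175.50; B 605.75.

51.0 %

n(T) = 30900 / 249.30 = 123.9 mol
n(D) = 186.6 mol
n(R) = 52200 / 175.50 = 297.4 mol
n/ν for T = 123.9/2 = 61.95
n/ν for D = 186.6/2 = 93.30
n/ν for R = 297.4/3 = 99.13
Smallest n/ν is T → limiting reagent.
theoretical n(B) = (2/2) × 123.9 = 123.9 mol → 75050 g
% yield = 38300 / 75050 × 100 = 51.03 %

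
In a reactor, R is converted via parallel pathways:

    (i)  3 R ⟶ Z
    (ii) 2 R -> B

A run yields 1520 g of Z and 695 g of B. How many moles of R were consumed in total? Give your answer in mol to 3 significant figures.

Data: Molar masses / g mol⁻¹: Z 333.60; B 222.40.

n(Z) = 1520 / 333.60 = 4.556 mol
n(B) = 695 / 222.40 = 3.125 mol
n(R) via (i) = (3/1)×4.556 = 13.67 mol
n(R) via (ii) = (2/1)×3.125 = 6.250 mol
total n(R) = 13.67 + 6.250 = 19.92 mol

19.9 mol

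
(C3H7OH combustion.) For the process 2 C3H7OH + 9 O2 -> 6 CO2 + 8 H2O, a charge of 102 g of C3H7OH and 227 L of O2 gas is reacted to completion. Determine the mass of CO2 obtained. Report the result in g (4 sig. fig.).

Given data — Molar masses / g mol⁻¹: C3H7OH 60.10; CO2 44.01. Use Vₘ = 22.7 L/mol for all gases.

224.1 g

n(C3H7OH) = 102.0 / 60.10 = 1.697 mol
n(O2) = 227.0 / 22.7 = 10.00 mol
n/ν for C3H7OH = 1.697/2 = 0.8485
n/ν for O2 = 10.00/9 = 1.111
Smallest n/ν is C3H7OH → limiting reagent.
n(CO2) = (6/2) × 1.697 = 5.091 mol
mass = 5.091 × 44.01 = 224.1 g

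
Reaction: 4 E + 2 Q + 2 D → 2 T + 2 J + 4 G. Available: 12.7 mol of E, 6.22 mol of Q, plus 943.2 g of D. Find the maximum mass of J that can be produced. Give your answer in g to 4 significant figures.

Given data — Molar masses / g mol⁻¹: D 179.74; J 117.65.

n(E) = 12.70 mol
n(Q) = 6.220 mol
n(D) = 943.2 / 179.74 = 5.248 mol
n/ν → E: 3.175, Q: 3.110, D: 2.624; D is limiting.
n(J) = (2/2) × 5.248 = 5.248 mol
mass = 5.248 × 117.65 = 617.4 g

617.4 g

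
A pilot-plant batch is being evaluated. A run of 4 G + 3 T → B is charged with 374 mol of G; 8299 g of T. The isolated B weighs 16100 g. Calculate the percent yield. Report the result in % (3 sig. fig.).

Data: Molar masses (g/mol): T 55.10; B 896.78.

n(G) = 374.0 mol
n(T) = 8299 / 55.10 = 150.6 mol
n/ν → G: 93.50, T: 50.20; T is limiting.
theoretical n(B) = (1/3) × 150.6 = 50.20 mol → 45020 g
% yield = 16100 / 45020 × 100 = 35.76 %

35.8 %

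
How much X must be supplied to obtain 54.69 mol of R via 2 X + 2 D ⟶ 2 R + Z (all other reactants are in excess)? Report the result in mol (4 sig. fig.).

n(R) = 54.69 mol
n(X) = (2/2) × 54.69 = 54.69 mol

54.69 mol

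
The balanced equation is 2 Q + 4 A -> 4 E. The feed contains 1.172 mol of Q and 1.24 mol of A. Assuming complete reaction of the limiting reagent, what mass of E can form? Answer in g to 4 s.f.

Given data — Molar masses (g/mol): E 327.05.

405.5 g

n(Q) = 1.172 mol
n(A) = 1.240 mol
n/ν for Q = 1.172/2 = 0.5860
n/ν for A = 1.240/4 = 0.3100
Smallest n/ν is A → limiting reagent.
n(E) = (4/4) × 1.240 = 1.240 mol
mass = 1.240 × 327.05 = 405.5 g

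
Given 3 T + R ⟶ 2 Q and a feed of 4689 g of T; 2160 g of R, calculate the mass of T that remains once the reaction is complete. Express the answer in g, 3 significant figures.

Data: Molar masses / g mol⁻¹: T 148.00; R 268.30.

1110 g

n(T) = 4689 / 148.00 = 31.68 mol
n(R) = 2160 / 268.30 = 8.051 mol
n/ν → T: 10.56, R: 8.051; R is limiting.
T consumed = (3/1) × 8.051 = 24.15 mol
T remaining = 31.68 − 24.15 = 7.530 mol
mass = 7.530 × 148.00 = 1114 g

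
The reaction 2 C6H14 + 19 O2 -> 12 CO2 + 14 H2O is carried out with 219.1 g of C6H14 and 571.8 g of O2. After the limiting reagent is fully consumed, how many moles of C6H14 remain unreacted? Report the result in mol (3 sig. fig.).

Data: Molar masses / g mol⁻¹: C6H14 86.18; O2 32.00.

n(C6H14) = 219.1 / 86.18 = 2.542 mol
n(O2) = 571.8 / 32.00 = 17.87 mol
n/ν → C6H14: 1.271, O2: 0.9405; O2 is limiting.
C6H14 consumed = (2/19) × 17.87 = 1.881 mol
C6H14 remaining = 2.542 − 1.881 = 0.6610 mol

0.661 mol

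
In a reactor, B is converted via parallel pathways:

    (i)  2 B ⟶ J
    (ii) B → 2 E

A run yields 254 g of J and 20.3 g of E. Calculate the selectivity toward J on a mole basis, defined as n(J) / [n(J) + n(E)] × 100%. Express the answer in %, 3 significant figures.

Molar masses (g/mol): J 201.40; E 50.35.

75.8 %

n(J) = 254 / 201.40 = 1.261 mol
n(E) = 20.3 / 50.35 = 0.4032 mol
selectivity = 1.261/(1.261+0.4032) × 100 = 75.77 %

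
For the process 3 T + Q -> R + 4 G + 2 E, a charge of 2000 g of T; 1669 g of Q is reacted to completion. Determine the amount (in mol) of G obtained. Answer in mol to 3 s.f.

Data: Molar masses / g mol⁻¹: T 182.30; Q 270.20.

n(T) = 2000 / 182.30 = 10.97 mol
n(Q) = 1669 / 270.20 = 6.177 mol
n/ν → T: 3.657, Q: 6.177; T is limiting.
n(G) = (4/3) × 10.97 = 14.63 mol

14.6 mol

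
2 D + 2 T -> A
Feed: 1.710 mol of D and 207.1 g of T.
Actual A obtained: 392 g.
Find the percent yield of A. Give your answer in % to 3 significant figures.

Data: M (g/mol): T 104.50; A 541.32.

n(D) = 1.710 mol
n(T) = 207.1 / 104.50 = 1.982 mol
n/ν → D: 0.8550, T: 0.9910; D is limiting.
theoretical n(A) = (1/2) × 1.710 = 0.8550 mol → 462.8 g
% yield = 392 / 462.8 × 100 = 84.70 %

84.7 %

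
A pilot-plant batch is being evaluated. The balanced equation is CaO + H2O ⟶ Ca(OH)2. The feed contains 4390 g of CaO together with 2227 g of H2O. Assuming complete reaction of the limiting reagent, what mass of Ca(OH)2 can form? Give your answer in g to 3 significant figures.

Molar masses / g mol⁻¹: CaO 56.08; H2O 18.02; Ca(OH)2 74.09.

5800 g

n(CaO) = 4390 / 56.08 = 78.28 mol
n(H2O) = 2227 / 18.02 = 123.6 mol
n/ν for CaO = 78.28/1 = 78.28
n/ν for H2O = 123.6/1 = 123.6
Smallest n/ν is CaO → limiting reagent.
n(Ca(OH)2) = (1/1) × 78.28 = 78.28 mol
mass = 78.28 × 74.09 = 5800 g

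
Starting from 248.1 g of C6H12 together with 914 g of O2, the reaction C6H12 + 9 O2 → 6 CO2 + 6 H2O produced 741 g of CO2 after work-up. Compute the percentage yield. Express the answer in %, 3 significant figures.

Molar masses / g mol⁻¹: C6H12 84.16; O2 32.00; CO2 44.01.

95.2 %

n(C6H12) = 248.1 / 84.16 = 2.948 mol
n(O2) = 914.0 / 32.00 = 28.56 mol
n/ν for C6H12 = 2.948/1 = 2.948
n/ν for O2 = 28.56/9 = 3.173
Smallest n/ν is C6H12 → limiting reagent.
theoretical n(CO2) = (6/1) × 2.948 = 17.69 mol → 778.5 g
% yield = 741 / 778.5 × 100 = 95.18 %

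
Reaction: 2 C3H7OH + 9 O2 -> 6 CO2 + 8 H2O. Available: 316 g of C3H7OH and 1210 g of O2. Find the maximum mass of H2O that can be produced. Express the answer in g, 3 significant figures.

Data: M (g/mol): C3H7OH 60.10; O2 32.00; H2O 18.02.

379 g

n(C3H7OH) = 316.0 / 60.10 = 5.258 mol
n(O2) = 1210 / 32.00 = 37.81 mol
n/ν for C3H7OH = 5.258/2 = 2.629
n/ν for O2 = 37.81/9 = 4.201
Smallest n/ν is C3H7OH → limiting reagent.
n(H2O) = (8/2) × 5.258 = 21.03 mol
mass = 21.03 × 18.02 = 379.0 g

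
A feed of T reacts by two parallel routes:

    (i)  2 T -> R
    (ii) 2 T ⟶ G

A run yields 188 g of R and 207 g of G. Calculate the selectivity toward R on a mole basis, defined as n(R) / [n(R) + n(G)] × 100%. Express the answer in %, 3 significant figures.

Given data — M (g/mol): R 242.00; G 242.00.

n(R) = 188 / 242.00 = 0.7769 mol
n(G) = 207 / 242.00 = 0.8554 mol
selectivity = 0.7769/(0.7769+0.8554) × 100 = 47.60 %

47.6 %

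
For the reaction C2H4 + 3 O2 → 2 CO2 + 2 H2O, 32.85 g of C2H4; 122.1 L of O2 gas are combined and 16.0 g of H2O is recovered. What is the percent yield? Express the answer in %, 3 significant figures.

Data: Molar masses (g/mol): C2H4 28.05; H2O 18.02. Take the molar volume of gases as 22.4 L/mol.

37.9 %

n(C2H4) = 32.85 / 28.05 = 1.171 mol
n(O2) = 122.1 / 22.4 = 5.451 mol
n/ν for C2H4 = 1.171/1 = 1.171
n/ν for O2 = 5.451/3 = 1.817
Smallest n/ν is C2H4 → limiting reagent.
theoretical n(H2O) = (2/1) × 1.171 = 2.342 mol → 42.20 g
% yield = 16.0 / 42.20 × 100 = 37.91 %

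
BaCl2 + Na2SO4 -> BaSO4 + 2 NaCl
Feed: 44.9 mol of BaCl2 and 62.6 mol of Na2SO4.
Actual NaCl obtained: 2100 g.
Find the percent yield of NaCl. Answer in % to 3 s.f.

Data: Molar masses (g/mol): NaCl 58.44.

n(BaCl2) = 44.90 mol
n(Na2SO4) = 62.60 mol
n/ν → BaCl2: 44.90, Na2SO4: 62.60; BaCl2 is limiting.
theoretical n(NaCl) = (2/1) × 44.90 = 89.80 mol → 5248 g
% yield = 2100 / 5248 × 100 = 40.02 %

40.0 %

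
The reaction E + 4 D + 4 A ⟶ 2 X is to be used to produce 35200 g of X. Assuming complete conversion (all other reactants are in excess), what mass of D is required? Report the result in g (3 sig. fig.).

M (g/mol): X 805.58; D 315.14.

n(X) = 35200 / 805.58 = 43.70 mol
n(D) = (4/2) × 43.70 = 87.40 mol
mass = 87.40 × 315.14 = 27540 g

27500 g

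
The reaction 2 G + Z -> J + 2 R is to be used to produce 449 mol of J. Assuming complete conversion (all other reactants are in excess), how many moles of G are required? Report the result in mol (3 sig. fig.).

n(J) = 449.0 mol
n(G) = (2/1) × 449.0 = 898.0 mol

898 mol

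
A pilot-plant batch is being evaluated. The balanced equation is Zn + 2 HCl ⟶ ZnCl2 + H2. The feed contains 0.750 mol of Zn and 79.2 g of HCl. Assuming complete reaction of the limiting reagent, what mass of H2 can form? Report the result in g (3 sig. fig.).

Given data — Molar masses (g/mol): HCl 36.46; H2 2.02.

1.52 g

n(Zn) = 0.7500 mol
n(HCl) = 79.20 / 36.46 = 2.172 mol
n/ν for Zn = 0.7500/1 = 0.7500
n/ν for HCl = 2.172/2 = 1.086
Smallest n/ν is Zn → limiting reagent.
n(H2) = (1/1) × 0.7500 = 0.7500 mol
mass = 0.7500 × 2.02 = 1.515 g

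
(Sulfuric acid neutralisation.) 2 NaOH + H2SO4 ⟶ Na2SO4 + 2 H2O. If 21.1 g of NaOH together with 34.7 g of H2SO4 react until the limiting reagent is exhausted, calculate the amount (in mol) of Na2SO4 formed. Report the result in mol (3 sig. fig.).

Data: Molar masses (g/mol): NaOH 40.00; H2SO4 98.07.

n(NaOH) = 21.10 / 40.00 = 0.5275 mol
n(H2SO4) = 34.70 / 98.07 = 0.3538 mol
n/ν for NaOH = 0.5275/2 = 0.2638
n/ν for H2SO4 = 0.3538/1 = 0.3538
Smallest n/ν is NaOH → limiting reagent.
n(Na2SO4) = (1/2) × 0.5275 = 0.2638 mol

0.264 mol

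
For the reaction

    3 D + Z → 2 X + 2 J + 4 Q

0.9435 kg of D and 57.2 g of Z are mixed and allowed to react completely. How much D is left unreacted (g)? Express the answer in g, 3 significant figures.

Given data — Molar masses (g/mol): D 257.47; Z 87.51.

439 g

n(D) = 0.9435×1000 / 257.47 = 3.665 mol
n(Z) = 57.20 / 87.51 = 0.6536 mol
n/ν for D = 3.665/3 = 1.222
n/ν for Z = 0.6536/1 = 0.6536
Smallest n/ν is Z → limiting reagent.
D consumed = (3/1) × 0.6536 = 1.961 mol
D remaining = 3.665 − 1.961 = 1.704 mol
mass = 1.704 × 257.47 = 438.7 g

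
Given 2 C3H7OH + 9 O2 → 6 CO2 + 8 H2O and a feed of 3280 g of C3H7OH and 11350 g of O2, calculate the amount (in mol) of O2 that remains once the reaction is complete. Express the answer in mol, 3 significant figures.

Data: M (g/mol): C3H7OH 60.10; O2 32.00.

109 mol

n(C3H7OH) = 3280 / 60.10 = 54.58 mol
n(O2) = 11350 / 32.00 = 354.7 mol
n/ν for C3H7OH = 54.58/2 = 27.29
n/ν for O2 = 354.7/9 = 39.41
Smallest n/ν is C3H7OH → limiting reagent.
O2 consumed = (9/2) × 54.58 = 245.6 mol
O2 remaining = 354.7 − 245.6 = 109.1 mol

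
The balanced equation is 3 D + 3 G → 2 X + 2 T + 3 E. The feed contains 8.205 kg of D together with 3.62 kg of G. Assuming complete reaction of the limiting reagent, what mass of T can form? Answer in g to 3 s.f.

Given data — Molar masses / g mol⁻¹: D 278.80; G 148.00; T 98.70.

n(D) = 8.205×1000 / 278.80 = 29.43 mol
n(G) = 3.620×1000 / 148.00 = 24.46 mol
n/ν for D = 29.43/3 = 9.810
n/ν for G = 24.46/3 = 8.153
Smallest n/ν is G → limiting reagent.
n(T) = (2/3) × 24.46 = 16.31 mol
mass = 16.31 × 98.70 = 1610 g

1610 g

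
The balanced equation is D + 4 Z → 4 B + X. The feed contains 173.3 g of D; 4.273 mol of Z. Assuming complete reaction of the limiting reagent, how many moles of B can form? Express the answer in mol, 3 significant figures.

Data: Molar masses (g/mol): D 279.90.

2.48 mol

n(D) = 173.3 / 279.90 = 0.6191 mol
n(Z) = 4.273 mol
n/ν for D = 0.6191/1 = 0.6191
n/ν for Z = 4.273/4 = 1.068
Smallest n/ν is D → limiting reagent.
n(B) = (4/1) × 0.6191 = 2.476 mol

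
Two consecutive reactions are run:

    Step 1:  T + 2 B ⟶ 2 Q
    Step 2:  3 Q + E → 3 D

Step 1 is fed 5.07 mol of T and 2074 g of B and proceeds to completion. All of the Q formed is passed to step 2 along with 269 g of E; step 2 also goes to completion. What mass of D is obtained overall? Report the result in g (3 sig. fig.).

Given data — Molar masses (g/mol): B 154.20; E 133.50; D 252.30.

1530 g

Step 1:
n(T) = 5.070 mol
n(B) = 2074 / 154.20 = 13.45 mol
n/ν for T = 5.070/1 = 5.070
n/ν for B = 13.45/2 = 6.725
Smallest n/ν is T → limiting reagent.
n(Q) produced = (2/1) × 5.070 = 10.14 mol
Step 2:
n(Q) available = 10.14 mol
n(E) = 269.0 / 133.50 = 2.015 mol
n/ν for Q = 10.14/3 = 3.380
n/ν for E = 2.015/1 = 2.015
Smallest n/ν is E → limiting reagent.
n(D) = (3/1) × 2.015 = 6.045 mol
mass = 6.045 × 252.30 = 1525 g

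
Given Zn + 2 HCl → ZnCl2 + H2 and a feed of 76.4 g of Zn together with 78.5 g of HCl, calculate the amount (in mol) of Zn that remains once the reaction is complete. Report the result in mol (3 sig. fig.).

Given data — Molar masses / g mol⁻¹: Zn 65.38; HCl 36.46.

0.0920 mol

n(Zn) = 76.40 / 65.38 = 1.169 mol
n(HCl) = 78.50 / 36.46 = 2.153 mol
n/ν for Zn = 1.169/1 = 1.169
n/ν for HCl = 2.153/2 = 1.077
Smallest n/ν is HCl → limiting reagent.
Zn consumed = (1/2) × 2.153 = 1.077 mol
Zn remaining = 1.169 − 1.077 = 0.09200 mol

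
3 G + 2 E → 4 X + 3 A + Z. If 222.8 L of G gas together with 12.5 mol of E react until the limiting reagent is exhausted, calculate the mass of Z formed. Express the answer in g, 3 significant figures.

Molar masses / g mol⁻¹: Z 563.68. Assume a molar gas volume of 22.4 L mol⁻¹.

1870 g

n(G) = 222.8 / 22.4 = 9.946 mol
n(E) = 12.50 mol
n/ν for G = 9.946/3 = 3.315
n/ν for E = 12.50/2 = 6.250
Smallest n/ν is G → limiting reagent.
n(Z) = (1/3) × 9.946 = 3.315 mol
mass = 3.315 × 563.68 = 1869 g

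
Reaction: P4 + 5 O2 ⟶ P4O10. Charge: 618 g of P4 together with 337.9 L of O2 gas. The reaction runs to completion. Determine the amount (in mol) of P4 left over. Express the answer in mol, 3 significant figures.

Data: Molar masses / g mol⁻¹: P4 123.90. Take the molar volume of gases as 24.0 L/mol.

2.17 mol

n(P4) = 618.0 / 123.90 = 4.988 mol
n(O2) = 337.9 / 24.0 = 14.08 mol
n/ν → P4: 4.988, O2: 2.816; O2 is limiting.
P4 consumed = (1/5) × 14.08 = 2.816 mol
P4 remaining = 4.988 − 2.816 = 2.172 mol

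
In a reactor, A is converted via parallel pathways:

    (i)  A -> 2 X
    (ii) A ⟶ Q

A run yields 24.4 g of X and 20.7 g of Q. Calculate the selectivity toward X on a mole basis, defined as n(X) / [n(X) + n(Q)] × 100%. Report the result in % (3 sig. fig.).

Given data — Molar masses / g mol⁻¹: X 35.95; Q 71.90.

n(X) = 24.4 / 35.95 = 0.6787 mol
n(Q) = 20.7 / 71.90 = 0.2879 mol
selectivity = 0.6787/(0.6787+0.2879) × 100 = 70.22 %

70.2 %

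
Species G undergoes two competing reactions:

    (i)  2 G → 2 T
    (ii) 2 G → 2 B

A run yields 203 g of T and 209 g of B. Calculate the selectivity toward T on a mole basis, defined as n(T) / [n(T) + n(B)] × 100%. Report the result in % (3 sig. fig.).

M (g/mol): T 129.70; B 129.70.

n(T) = 203 / 129.70 = 1.565 mol
n(B) = 209 / 129.70 = 1.611 mol
selectivity = 1.565/(1.565+1.611) × 100 = 49.28 %

49.3 %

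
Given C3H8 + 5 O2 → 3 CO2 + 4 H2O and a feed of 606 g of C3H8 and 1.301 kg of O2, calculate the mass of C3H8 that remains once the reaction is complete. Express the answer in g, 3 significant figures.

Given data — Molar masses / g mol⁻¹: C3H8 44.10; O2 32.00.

n(C3H8) = 606.0 / 44.10 = 13.74 mol
n(O2) = 1.301×1000 / 32.00 = 40.66 mol
n/ν for C3H8 = 13.74/1 = 13.74
n/ν for O2 = 40.66/5 = 8.132
Smallest n/ν is O2 → limiting reagent.
C3H8 consumed = (1/5) × 40.66 = 8.132 mol
C3H8 remaining = 13.74 − 8.132 = 5.608 mol
mass = 5.608 × 44.10 = 247.3 g

247 g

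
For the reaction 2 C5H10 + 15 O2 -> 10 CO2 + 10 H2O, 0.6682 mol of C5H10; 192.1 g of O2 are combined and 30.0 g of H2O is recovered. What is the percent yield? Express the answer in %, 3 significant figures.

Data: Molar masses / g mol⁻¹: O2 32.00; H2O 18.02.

49.8 %

n(C5H10) = 0.6682 mol
n(O2) = 192.1 / 32.00 = 6.003 mol
n/ν → C5H10: 0.3341, O2: 0.4002; C5H10 is limiting.
theoretical n(H2O) = (10/2) × 0.6682 = 3.341 mol → 60.20 g
% yield = 30.0 / 60.20 × 100 = 49.83 %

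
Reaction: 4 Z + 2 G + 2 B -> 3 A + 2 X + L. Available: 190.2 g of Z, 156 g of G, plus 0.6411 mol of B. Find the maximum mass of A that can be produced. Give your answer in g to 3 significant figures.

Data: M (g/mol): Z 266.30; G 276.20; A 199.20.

n(Z) = 190.2 / 266.30 = 0.7142 mol
n(G) = 156.0 / 276.20 = 0.5648 mol
n(B) = 0.6411 mol
n/ν for Z = 0.7142/4 = 0.1786
n/ν for G = 0.5648/2 = 0.2824
n/ν for B = 0.6411/2 = 0.3206
Smallest n/ν is Z → limiting reagent.
n(A) = (3/4) × 0.7142 = 0.5357 mol
mass = 0.5357 × 199.20 = 106.7 g

107 g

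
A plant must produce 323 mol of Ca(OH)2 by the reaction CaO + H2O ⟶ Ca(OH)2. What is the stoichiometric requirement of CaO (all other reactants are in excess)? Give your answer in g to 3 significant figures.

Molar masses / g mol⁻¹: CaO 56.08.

18100 g

n(Ca(OH)2) = 323.0 mol
n(CaO) = (1/1) × 323.0 = 323.0 mol
mass = 323.0 × 56.08 = 18110 g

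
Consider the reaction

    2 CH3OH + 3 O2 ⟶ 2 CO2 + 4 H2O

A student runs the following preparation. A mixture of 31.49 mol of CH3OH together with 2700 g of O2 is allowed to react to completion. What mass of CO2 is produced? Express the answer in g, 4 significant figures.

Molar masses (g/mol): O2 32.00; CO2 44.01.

1386 g

n(CH3OH) = 31.49 mol
n(O2) = 2700 / 32.00 = 84.38 mol
n/ν → CH3OH: 15.75, O2: 28.13; CH3OH is limiting.
n(CO2) = (2/2) × 31.49 = 31.49 mol
mass = 31.49 × 44.01 = 1386 g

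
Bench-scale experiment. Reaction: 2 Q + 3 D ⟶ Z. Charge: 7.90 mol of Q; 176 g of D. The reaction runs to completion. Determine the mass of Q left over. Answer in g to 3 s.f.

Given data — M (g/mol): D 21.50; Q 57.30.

n(Q) = 7.900 mol
n(D) = 176.0 / 21.50 = 8.186 mol
n/ν → Q: 3.950, D: 2.729; D is limiting.
Q consumed = (2/3) × 8.186 = 5.457 mol
Q remaining = 7.900 − 5.457 = 2.443 mol
mass = 2.443 × 57.30 = 140.0 g

140 g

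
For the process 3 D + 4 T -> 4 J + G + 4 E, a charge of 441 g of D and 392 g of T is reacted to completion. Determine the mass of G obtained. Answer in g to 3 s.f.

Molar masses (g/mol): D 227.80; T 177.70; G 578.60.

n(D) = 441.0 / 227.80 = 1.936 mol
n(T) = 392.0 / 177.70 = 2.206 mol
n/ν for D = 1.936/3 = 0.6453
n/ν for T = 2.206/4 = 0.5515
Smallest n/ν is T → limiting reagent.
n(G) = (1/4) × 2.206 = 0.5515 mol
mass = 0.5515 × 578.60 = 319.1 g

319 g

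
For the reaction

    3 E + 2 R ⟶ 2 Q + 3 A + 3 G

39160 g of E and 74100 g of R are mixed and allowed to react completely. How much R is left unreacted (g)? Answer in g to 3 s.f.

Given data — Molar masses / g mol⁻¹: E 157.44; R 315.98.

21700 g

n(E) = 39160 / 157.44 = 248.7 mol
n(R) = 74100 / 315.98 = 234.5 mol
n/ν for E = 248.7/3 = 82.90
n/ν for R = 234.5/2 = 117.3
Smallest n/ν is E → limiting reagent.
R consumed = (2/3) × 248.7 = 165.8 mol
R remaining = 234.5 − 165.8 = 68.70 mol
mass = 68.70 × 315.98 = 21710 g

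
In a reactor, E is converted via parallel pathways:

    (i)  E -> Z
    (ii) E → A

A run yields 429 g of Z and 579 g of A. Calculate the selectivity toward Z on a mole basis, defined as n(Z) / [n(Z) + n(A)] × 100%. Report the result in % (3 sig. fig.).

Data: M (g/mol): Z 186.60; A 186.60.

n(Z) = 429 / 186.60 = 2.299 mol
n(A) = 579 / 186.60 = 3.103 mol
selectivity = 2.299/(2.299+3.103) × 100 = 42.56 %

42.6 %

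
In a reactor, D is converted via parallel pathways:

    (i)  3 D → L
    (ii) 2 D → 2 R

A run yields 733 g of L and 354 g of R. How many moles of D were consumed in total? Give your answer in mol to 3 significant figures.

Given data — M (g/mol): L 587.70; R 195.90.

5.55 mol

n(L) = 733 / 587.70 = 1.247 mol
n(R) = 354 / 195.90 = 1.807 mol
n(D) via (i) = (3/1)×1.247 = 3.741 mol
n(D) via (ii) = (2/2)×1.807 = 1.807 mol
total n(D) = 3.741 + 1.807 = 5.548 mol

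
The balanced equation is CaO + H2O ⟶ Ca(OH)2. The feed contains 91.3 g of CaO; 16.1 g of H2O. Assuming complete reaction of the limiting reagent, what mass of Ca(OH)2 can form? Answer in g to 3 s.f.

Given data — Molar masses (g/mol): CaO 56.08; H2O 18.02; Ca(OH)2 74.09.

66.2 g

n(CaO) = 91.30 / 56.08 = 1.628 mol
n(H2O) = 16.10 / 18.02 = 0.8935 mol
n/ν for CaO = 1.628/1 = 1.628
n/ν for H2O = 0.8935/1 = 0.8935
Smallest n/ν is H2O → limiting reagent.
n(Ca(OH)2) = (1/1) × 0.8935 = 0.8935 mol
mass = 0.8935 × 74.09 = 66.20 g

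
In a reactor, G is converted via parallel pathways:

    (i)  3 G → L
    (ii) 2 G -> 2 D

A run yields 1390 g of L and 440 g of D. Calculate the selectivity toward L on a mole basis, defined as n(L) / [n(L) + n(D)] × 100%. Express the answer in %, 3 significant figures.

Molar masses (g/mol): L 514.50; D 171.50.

51.3 %

n(L) = 1390 / 514.50 = 2.702 mol
n(D) = 440 / 171.50 = 2.566 mol
selectivity = 2.702/(2.702+2.566) × 100 = 51.29 %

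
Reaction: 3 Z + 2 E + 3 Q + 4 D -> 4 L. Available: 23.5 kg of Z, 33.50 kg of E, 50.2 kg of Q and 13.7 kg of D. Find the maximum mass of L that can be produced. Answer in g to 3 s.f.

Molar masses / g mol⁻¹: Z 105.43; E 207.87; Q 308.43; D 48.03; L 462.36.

n(Z) = 23.50×1000 / 105.43 = 222.9 mol
n(E) = 33.50×1000 / 207.87 = 161.2 mol
n(Q) = 50.20×1000 / 308.43 = 162.8 mol
n(D) = 13.70×1000 / 48.03 = 285.2 mol
n/ν for Z = 222.9/3 = 74.30
n/ν for E = 161.2/2 = 80.60
n/ν for Q = 162.8/3 = 54.27
n/ν for D = 285.2/4 = 71.30
Smallest n/ν is Q → limiting reagent.
n(L) = (4/3) × 162.8 = 217.1 mol
mass = 217.1 × 462.36 = 100400 g

100000 g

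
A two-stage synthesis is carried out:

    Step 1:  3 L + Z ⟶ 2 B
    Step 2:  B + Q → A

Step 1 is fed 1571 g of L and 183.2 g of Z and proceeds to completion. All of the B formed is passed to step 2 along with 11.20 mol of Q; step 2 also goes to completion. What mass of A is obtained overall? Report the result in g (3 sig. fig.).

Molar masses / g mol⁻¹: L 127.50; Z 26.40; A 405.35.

Step 1:
n(L) = 1571 / 127.50 = 12.32 mol
n(Z) = 183.2 / 26.40 = 6.939 mol
n/ν → L: 4.107, Z: 6.939; L is limiting.
n(B) produced = (2/3) × 12.32 = 8.213 mol
Step 2:
n(B) available = 8.213 mol
n(Q) = 11.20 mol
n/ν → B: 8.213, Q: 11.20; B is limiting.
n(A) = (1/1) × 8.213 = 8.213 mol
mass = 8.213 × 405.35 = 3329 g

3330 g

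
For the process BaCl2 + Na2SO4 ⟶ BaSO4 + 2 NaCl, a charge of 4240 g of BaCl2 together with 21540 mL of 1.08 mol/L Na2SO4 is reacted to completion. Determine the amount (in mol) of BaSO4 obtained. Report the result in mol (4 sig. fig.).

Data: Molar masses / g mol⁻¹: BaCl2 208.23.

20.36 mol

n(BaCl2) = 4240 / 208.23 = 20.36 mol
n(Na2SO4) = 1.08 × 21540/1000 = 23.26 mol
n/ν for BaCl2 = 20.36/1 = 20.36
n/ν for Na2SO4 = 23.26/1 = 23.26
Smallest n/ν is BaCl2 → limiting reagent.
n(BaSO4) = (1/1) × 20.36 = 20.36 mol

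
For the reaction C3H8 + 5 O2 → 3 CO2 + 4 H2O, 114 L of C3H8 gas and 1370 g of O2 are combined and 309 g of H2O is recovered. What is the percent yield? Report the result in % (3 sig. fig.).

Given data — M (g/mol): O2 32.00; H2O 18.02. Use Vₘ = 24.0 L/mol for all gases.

n(C3H8) = 114.0 / 24.0 = 4.750 mol
n(O2) = 1370 / 32.00 = 42.81 mol
n/ν → C3H8: 4.750, O2: 8.562; C3H8 is limiting.
theoretical n(H2O) = (4/1) × 4.750 = 19.00 mol → 342.4 g
% yield = 309 / 342.4 × 100 = 90.25 %

90.3 %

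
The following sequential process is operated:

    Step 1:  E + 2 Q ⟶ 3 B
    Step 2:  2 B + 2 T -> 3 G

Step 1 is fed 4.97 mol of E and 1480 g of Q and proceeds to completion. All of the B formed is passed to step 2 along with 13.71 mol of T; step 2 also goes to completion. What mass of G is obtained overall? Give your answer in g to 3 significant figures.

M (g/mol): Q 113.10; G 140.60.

2890 g

Step 1:
n(E) = 4.970 mol
n(Q) = 1480 / 113.10 = 13.09 mol
n/ν for E = 4.970/1 = 4.970
n/ν for Q = 13.09/2 = 6.545
Smallest n/ν is E → limiting reagent.
n(B) produced = (3/1) × 4.970 = 14.91 mol
Step 2:
n(B) available = 14.91 mol
n(T) = 13.71 mol
n/ν for B = 14.91/2 = 7.455
n/ν for T = 13.71/2 = 6.855
Smallest n/ν is T → limiting reagent.
n(G) = (3/2) × 13.71 = 20.57 mol
mass = 20.57 × 140.60 = 2892 g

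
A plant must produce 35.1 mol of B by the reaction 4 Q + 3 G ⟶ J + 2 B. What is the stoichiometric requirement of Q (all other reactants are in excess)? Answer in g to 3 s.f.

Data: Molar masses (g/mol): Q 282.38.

n(B) = 35.10 mol
n(Q) = (4/2) × 35.10 = 70.20 mol
mass = 70.20 × 282.38 = 19820 g

19800 g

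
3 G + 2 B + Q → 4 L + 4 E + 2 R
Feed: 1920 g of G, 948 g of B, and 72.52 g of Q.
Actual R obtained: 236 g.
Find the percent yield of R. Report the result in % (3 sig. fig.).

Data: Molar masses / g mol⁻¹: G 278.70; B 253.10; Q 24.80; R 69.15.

91.1 %

n(G) = 1920 / 278.70 = 6.889 mol
n(B) = 948.0 / 253.10 = 3.746 mol
n(Q) = 72.52 / 24.80 = 2.924 mol
n/ν for G = 6.889/3 = 2.296
n/ν for B = 3.746/2 = 1.873
n/ν for Q = 2.924/1 = 2.924
Smallest n/ν is B → limiting reagent.
theoretical n(R) = (2/2) × 3.746 = 3.746 mol → 259.0 g
% yield = 236 / 259.0 × 100 = 91.12 %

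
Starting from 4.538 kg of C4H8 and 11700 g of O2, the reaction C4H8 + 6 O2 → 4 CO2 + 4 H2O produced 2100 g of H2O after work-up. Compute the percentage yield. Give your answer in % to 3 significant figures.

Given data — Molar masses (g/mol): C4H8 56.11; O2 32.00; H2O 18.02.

47.8 %

n(C4H8) = 4.538×1000 / 56.11 = 80.88 mol
n(O2) = 11700 / 32.00 = 365.6 mol
n/ν for C4H8 = 80.88/1 = 80.88
n/ν for O2 = 365.6/6 = 60.93
Smallest n/ν is O2 → limiting reagent.
theoretical n(H2O) = (4/6) × 365.6 = 243.7 mol → 4391 g
% yield = 2100 / 4391 × 100 = 47.83 %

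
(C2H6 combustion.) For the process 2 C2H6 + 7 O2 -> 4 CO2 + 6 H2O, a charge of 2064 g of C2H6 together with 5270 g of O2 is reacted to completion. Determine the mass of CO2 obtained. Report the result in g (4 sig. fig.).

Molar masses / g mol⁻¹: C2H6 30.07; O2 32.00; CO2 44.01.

4142 g

n(C2H6) = 2064 / 30.07 = 68.64 mol
n(O2) = 5270 / 32.00 = 164.7 mol
n/ν → C2H6: 34.32, O2: 23.53; O2 is limiting.
n(CO2) = (4/7) × 164.7 = 94.11 mol
mass = 94.11 × 44.01 = 4142 g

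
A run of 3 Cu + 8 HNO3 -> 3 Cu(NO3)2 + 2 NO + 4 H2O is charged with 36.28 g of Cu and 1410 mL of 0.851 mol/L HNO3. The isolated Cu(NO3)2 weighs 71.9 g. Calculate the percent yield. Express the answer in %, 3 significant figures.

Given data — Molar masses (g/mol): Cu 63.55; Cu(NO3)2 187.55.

85.2 %

n(Cu) = 36.28 / 63.55 = 0.5709 mol
n(HNO3) = 0.851 × 1410/1000 = 1.200 mol
n/ν for Cu = 0.5709/3 = 0.1903
n/ν for HNO3 = 1.200/8 = 0.1500
Smallest n/ν is HNO3 → limiting reagent.
theoretical n(Cu(NO3)2) = (3/8) × 1.200 = 0.4500 mol → 84.40 g
% yield = 71.9 / 84.40 × 100 = 85.19 %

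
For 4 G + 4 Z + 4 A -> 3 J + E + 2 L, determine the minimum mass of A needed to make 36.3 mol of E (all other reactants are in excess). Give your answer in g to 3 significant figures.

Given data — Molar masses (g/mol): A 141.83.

20600 g

n(E) = 36.30 mol
n(A) = (4/1) × 36.30 = 145.2 mol
mass = 145.2 × 141.83 = 20590 g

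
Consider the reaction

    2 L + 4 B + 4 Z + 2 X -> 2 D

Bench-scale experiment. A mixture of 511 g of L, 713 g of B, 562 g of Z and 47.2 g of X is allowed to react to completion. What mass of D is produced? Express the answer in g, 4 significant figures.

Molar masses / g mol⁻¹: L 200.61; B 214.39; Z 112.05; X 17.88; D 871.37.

n(L) = 511.0 / 200.61 = 2.547 mol
n(B) = 713.0 / 214.39 = 3.326 mol
n(Z) = 562.0 / 112.05 = 5.016 mol
n(X) = 47.20 / 17.88 = 2.640 mol
n/ν for L = 2.547/2 = 1.274
n/ν for B = 3.326/4 = 0.8315
n/ν for Z = 5.016/4 = 1.254
n/ν for X = 2.640/2 = 1.320
Smallest n/ν is B → limiting reagent.
n(D) = (2/4) × 3.326 = 1.663 mol
mass = 1.663 × 871.37 = 1449 g

1449 g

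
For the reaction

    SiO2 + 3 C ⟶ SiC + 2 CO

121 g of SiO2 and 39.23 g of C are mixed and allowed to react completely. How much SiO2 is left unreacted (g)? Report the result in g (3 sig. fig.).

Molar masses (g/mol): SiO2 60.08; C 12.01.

n(SiO2) = 121.0 / 60.08 = 2.014 mol
n(C) = 39.23 / 12.01 = 3.266 mol
n/ν → SiO2: 2.014, C: 1.089; C is limiting.
SiO2 consumed = (1/3) × 3.266 = 1.089 mol
SiO2 remaining = 2.014 − 1.089 = 0.9250 mol
mass = 0.9250 × 60.08 = 55.57 g

55.6 g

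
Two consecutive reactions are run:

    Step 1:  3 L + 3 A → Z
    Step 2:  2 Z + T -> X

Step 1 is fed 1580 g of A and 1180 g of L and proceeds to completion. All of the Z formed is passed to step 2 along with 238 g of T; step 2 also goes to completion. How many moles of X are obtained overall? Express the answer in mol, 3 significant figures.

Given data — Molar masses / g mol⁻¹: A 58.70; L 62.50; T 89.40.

Step 1:
n(A) = 1580 / 58.70 = 26.92 mol
n(L) = 1180 / 62.50 = 18.88 mol
n/ν for A = 26.92/3 = 8.973
n/ν for L = 18.88/3 = 6.293
Smallest n/ν is L → limiting reagent.
n(Z) produced = (1/3) × 18.88 = 6.293 mol
Step 2:
n(Z) available = 6.293 mol
n(T) = 238.0 / 89.40 = 2.662 mol
n/ν for Z = 6.293/2 = 3.147
n/ν for T = 2.662/1 = 2.662
Smallest n/ν is T → limiting reagent.
n(X) = (1/1) × 2.662 = 2.662 mol

2.66 mol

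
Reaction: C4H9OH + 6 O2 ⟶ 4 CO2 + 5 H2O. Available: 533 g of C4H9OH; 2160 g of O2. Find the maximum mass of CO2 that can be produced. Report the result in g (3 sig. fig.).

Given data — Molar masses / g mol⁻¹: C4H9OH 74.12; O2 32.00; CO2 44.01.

1270 g

n(C4H9OH) = 533.0 / 74.12 = 7.191 mol
n(O2) = 2160 / 32.00 = 67.50 mol
n/ν → C4H9OH: 7.191, O2: 11.25; C4H9OH is limiting.
n(CO2) = (4/1) × 7.191 = 28.76 mol
mass = 28.76 × 44.01 = 1266 g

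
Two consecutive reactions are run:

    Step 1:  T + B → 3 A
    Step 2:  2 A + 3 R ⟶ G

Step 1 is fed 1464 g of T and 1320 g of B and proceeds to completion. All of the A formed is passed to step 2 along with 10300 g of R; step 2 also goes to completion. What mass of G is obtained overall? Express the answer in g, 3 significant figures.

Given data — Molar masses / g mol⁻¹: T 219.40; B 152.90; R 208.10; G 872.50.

8730 g

Step 1:
n(T) = 1464 / 219.40 = 6.673 mol
n(B) = 1320 / 152.90 = 8.633 mol
n/ν for T = 6.673/1 = 6.673
n/ν for B = 8.633/1 = 8.633
Smallest n/ν is T → limiting reagent.
n(A) produced = (3/1) × 6.673 = 20.02 mol
Step 2:
n(A) available = 20.02 mol
n(R) = 10300 / 208.10 = 49.50 mol
n/ν for A = 20.02/2 = 10.01
n/ν for R = 49.50/3 = 16.50
Smallest n/ν is A → limiting reagent.
n(G) = (1/2) × 20.02 = 10.01 mol
mass = 10.01 × 872.50 = 8734 g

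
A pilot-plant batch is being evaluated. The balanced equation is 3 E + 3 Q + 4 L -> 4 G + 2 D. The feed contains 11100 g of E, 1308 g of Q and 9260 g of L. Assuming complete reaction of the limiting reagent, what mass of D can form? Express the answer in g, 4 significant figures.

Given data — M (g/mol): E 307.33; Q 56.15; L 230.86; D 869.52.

13500 g

n(E) = 11100 / 307.33 = 36.12 mol
n(Q) = 1308 / 56.15 = 23.29 mol
n(L) = 9260 / 230.86 = 40.11 mol
n/ν for E = 36.12/3 = 12.04
n/ν for Q = 23.29/3 = 7.763
n/ν for L = 40.11/4 = 10.03
Smallest n/ν is Q → limiting reagent.
n(D) = (2/3) × 23.29 = 15.53 mol
mass = 15.53 × 869.52 = 13500 g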